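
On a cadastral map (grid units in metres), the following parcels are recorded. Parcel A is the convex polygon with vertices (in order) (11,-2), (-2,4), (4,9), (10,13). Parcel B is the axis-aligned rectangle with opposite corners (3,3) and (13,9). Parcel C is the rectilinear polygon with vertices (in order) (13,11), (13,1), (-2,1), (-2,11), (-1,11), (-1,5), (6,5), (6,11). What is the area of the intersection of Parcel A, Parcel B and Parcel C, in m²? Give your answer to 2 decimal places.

The intersection is the polygon with vertices (10.267,9), (10.667,3), (3,3), (3,5), (6,5), (6,9).
By the shoelace formula its area is 32.80.

32.80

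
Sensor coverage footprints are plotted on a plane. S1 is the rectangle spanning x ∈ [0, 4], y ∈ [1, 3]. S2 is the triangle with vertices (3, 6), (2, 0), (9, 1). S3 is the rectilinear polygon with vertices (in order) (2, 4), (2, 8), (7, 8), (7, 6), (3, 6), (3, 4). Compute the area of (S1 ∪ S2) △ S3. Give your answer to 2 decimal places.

|S1 ∪ S2| = 25.1667.
|(S1 ∪ S2) ∩ S3| = 0.3333.
|(S1 ∪ S2) △ S3| = 25.1667 + 12 − 0.6667 = 36.50.

36.50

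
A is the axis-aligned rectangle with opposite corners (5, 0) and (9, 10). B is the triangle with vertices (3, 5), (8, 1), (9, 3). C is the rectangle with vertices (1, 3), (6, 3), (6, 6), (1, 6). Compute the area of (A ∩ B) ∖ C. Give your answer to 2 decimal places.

5.00

|A ∩ B| = 6.0667.
|(A ∩ B) ∩ C| = 1.0667.
|(A ∩ B) ∖ C| = 6.0667 − 1.0667 = 5.00.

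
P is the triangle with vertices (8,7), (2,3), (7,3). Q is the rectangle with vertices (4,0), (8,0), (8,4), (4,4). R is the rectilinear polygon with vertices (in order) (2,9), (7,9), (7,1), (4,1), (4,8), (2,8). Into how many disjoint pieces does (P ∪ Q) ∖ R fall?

2

(P ∪ Q) ∖ R splits into 2 disjoint pieces (area 1.3333, area 8.5417).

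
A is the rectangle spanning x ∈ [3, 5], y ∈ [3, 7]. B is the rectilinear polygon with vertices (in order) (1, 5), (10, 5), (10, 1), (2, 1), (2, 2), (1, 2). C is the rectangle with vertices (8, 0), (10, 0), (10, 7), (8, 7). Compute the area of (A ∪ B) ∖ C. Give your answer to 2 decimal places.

31.00

|A ∪ B| = 39.
|(A ∪ B) ∩ C| = 8.
|(A ∪ B) ∖ C| = 39 − 8 = 31.00.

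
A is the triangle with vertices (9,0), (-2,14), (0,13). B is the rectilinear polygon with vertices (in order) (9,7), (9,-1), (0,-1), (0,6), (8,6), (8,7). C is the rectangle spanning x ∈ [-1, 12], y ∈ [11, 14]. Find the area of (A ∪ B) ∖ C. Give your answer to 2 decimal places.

|A ∪ B| = 70.8187.
|(A ∪ B) ∩ C| = 2.4625.
|(A ∪ B) ∖ C| = 70.8187 − 2.4625 = 68.36.

68.36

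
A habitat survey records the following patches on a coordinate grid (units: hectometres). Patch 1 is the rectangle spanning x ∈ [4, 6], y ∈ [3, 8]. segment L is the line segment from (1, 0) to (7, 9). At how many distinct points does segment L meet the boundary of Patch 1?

The segment meets the boundary at (6,7.5), (4,4.5).

2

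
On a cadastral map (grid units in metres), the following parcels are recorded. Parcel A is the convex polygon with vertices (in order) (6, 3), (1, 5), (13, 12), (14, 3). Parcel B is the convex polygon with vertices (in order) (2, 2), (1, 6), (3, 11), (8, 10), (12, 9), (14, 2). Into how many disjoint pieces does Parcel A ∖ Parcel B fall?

Parcel A ∖ Parcel B splits into 2 disjoint pieces (area 0.0298, area 11.5696).

2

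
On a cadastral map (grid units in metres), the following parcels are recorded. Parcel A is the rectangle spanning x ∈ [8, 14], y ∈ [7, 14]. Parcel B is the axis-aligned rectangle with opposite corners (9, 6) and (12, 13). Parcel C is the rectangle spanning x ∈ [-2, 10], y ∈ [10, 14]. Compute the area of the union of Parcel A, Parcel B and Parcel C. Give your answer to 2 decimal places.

By inclusion–exclusion:
Individual areas: |Parcel A| = 42, |Parcel B| = 21, |Parcel C| = 48.
|Parcel A∩Parcel B|: x∈[9,12], y∈[7,13] → 3·6 = 18.
|Parcel A∩Parcel C|: x∈[8,10], y∈[10,14] → 2·4 = 8.
|Parcel B∩Parcel C|: x∈[9,10], y∈[10,13] → 1·3 = 3.
|Parcel A∩Parcel B∩Parcel C| = 3.
|Parcel A ∪ Parcel B ∪ Parcel C| = 111 − 29 + 3 = 85.00.

85.00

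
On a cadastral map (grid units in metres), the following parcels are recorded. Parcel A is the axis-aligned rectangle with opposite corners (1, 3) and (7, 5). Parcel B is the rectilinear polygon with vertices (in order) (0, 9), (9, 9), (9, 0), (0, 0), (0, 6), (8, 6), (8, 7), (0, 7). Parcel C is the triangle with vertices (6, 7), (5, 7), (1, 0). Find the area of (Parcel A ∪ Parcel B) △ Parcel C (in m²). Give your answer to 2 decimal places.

|Parcel A ∪ Parcel B| = 73.
|(Parcel A ∪ Parcel B) ∩ Parcel C| = 2.5714.
|(Parcel A ∪ Parcel B) △ Parcel C| = 73 + 3.5 − 5.1429 = 71.36.

71.36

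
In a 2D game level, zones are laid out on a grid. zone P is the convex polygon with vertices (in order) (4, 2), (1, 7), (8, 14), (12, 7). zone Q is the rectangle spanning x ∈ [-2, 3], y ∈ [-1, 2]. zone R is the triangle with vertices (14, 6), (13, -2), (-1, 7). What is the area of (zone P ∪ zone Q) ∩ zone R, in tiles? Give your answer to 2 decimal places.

The region (zone P ∪ zone Q) ∩ zone R is the polygon with vertices (5.409,2.88), (2.256,4.907), (1.083,6.861), (10.747,6.217).
By the shoelace formula its area is 19.73.

19.73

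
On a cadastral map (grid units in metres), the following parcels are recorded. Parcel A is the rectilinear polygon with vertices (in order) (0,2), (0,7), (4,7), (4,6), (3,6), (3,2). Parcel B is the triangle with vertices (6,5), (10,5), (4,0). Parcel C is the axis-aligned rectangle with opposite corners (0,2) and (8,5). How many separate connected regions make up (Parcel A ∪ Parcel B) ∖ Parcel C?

(Parcel A ∪ Parcel B) ∖ Parcel C splits into 3 disjoint pieces (area 7, area 1.6667, area 1.6).

3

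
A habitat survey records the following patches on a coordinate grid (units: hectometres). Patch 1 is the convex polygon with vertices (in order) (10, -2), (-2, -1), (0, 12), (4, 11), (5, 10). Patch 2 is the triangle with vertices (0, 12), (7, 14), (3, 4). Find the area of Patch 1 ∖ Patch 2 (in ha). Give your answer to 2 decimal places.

85.90

|Patch 1| = 105.5, |Patch 1∩Patch 2| = 19.602.
|Patch 1 ∖ Patch 2| = |Patch 1| − |Patch 1∩Patch 2| = 105.5 − 19.602 = 85.90.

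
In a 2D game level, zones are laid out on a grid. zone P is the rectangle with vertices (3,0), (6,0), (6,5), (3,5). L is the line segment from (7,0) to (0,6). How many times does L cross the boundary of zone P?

The segment meets the boundary at (3,3.429), (6,0.857).

2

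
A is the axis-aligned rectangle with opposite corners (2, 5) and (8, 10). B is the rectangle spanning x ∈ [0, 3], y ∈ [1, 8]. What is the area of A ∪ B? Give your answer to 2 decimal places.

48.00

By inclusion–exclusion:
Individual areas: |A| = 30, |B| = 21.
|A∩B|: x∈[2,3], y∈[5,8] → 1·3 = 3.
|A ∪ B| = 51 − 3 = 48.00.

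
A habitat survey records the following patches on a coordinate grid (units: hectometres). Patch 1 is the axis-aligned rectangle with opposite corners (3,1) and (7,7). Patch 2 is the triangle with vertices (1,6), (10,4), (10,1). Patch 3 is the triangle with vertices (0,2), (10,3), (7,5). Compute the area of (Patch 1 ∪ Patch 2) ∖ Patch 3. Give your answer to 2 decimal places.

|Patch 1 ∪ Patch 2| = 32.1667.
|(Patch 1 ∪ Patch 2) ∩ Patch 3| = 9.8964.
|(Patch 1 ∪ Patch 2) ∖ Patch 3| = 32.1667 − 9.8964 = 22.27.

22.27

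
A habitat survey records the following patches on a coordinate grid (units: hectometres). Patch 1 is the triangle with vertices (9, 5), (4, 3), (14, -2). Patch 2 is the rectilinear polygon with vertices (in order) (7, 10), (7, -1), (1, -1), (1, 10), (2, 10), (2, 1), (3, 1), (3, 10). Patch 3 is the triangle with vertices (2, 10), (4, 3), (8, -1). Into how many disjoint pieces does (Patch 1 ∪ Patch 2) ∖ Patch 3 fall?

(Patch 1 ∪ Patch 2) ∖ Patch 3 splits into 2 disjoint pieces (area 40.45, area 26.25).

2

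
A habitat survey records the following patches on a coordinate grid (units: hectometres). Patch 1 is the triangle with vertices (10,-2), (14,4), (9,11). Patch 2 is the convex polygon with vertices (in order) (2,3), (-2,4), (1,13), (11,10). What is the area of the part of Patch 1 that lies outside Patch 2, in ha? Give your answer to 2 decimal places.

|Patch 1| = 29, |Patch 1∩Patch 2| = 1.196.
|Patch 1 ∖ Patch 2| = |Patch 1| − |Patch 1∩Patch 2| = 29 − 1.196 = 27.80.

27.80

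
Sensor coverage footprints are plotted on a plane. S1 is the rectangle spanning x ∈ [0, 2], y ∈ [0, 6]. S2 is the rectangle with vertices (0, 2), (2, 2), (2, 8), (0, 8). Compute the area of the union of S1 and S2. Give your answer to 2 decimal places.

16.00

By inclusion–exclusion:
Individual areas: |S1| = 12, |S2| = 12.
|S1∩S2|: x∈[0,2], y∈[2,6] → 2·4 = 8.
|S1 ∪ S2| = 24 − 8 = 16.00.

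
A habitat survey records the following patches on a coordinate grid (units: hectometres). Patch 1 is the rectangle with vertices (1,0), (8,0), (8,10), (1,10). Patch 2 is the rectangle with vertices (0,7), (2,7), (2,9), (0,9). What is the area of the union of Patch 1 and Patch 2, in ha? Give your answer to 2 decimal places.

By inclusion–exclusion:
Individual areas: |Patch 1| = 70, |Patch 2| = 4.
|Patch 1∩Patch 2|: x∈[1,2], y∈[7,9] → 1·2 = 2.
|Patch 1 ∪ Patch 2| = 74 − 2 = 72.00.

72.00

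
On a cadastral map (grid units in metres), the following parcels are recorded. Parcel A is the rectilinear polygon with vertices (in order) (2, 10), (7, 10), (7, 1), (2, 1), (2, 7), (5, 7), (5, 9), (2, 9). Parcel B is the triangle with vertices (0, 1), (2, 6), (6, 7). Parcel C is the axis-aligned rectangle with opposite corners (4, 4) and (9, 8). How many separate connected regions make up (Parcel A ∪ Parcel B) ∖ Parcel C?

2

(Parcel A ∪ Parcel B) ∖ Parcel C splits into 2 disjoint pieces (area 7, area 24).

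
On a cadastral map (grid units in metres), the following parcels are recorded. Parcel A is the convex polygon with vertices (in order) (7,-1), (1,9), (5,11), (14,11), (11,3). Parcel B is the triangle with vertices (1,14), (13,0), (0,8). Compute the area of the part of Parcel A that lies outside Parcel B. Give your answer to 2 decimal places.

61.02

|Parcel A| = 90, |Parcel A∩Parcel B| = 28.9824.
|Parcel A ∖ Parcel B| = |Parcel A| − |Parcel A∩Parcel B| = 90 − 28.9824 = 61.02.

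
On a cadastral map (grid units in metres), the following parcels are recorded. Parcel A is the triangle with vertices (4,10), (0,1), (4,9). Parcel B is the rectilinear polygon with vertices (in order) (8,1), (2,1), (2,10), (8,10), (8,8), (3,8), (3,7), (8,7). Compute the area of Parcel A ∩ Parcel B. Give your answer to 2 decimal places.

1.26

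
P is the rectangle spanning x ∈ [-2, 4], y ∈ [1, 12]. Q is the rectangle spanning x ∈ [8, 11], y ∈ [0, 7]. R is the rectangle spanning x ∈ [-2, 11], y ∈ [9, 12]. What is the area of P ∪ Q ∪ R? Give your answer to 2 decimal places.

108.00

By inclusion–exclusion:
Individual areas: |P| = 66, |Q| = 21, |R| = 39.
|P∩Q| = 0 (no overlap).
|P∩R|: x∈[-2,4], y∈[9,12] → 6·3 = 18.
|Q∩R| = 0 (no overlap).
|P∩Q∩R| = 0.
|P ∪ Q ∪ R| = 126 − 18 + 0 = 108.00.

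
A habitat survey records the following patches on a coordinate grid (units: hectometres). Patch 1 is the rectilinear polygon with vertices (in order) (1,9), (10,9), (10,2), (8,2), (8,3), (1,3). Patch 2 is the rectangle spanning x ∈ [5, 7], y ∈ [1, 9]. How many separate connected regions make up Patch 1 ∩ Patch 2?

Patch 1 ∩ Patch 2 is a single connected region.

1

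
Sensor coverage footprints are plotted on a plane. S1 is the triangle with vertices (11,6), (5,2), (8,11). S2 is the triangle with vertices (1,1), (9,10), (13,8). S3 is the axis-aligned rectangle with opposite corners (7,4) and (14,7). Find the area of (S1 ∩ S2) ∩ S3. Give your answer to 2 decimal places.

5.19

The region (S1 ∩ S2) ∩ S3 is the polygon with vertices (10.63,6.617), (7,4.5), (7,7), (10.4,7).
By the shoelace formula its area is 5.19.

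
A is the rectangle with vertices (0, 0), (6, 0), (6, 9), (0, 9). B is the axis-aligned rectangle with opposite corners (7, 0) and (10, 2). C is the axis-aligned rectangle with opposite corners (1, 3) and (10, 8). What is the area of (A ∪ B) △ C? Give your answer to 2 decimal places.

55.00

|A ∪ B| = 60.
|(A ∪ B) ∩ C| = 25.
|(A ∪ B) △ C| = 60 + 45 − 50 = 55.00.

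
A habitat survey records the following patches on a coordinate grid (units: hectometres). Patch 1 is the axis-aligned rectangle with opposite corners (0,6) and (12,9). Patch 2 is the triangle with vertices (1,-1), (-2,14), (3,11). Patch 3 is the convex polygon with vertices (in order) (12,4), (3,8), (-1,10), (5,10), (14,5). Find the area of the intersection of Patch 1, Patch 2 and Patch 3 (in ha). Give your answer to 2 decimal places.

0.64

The intersection is the polygon with vertices (2.667,9), (2.538,8.231), (1,9).
By the shoelace formula its area is 0.64.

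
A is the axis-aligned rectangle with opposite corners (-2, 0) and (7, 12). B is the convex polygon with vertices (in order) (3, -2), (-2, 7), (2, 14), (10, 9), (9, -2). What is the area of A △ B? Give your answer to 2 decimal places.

|A| = 108, |B| = 130, |A∩B| = 86.2335.
|A △ B| = |A| + |B| − 2·|A∩B| = 108 + 130 − 172.4671 = 65.53.

65.53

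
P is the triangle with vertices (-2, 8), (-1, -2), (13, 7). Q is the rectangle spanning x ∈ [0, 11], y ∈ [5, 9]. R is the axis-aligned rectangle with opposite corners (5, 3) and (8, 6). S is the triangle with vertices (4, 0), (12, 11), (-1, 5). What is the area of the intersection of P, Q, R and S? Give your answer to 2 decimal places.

The intersection is the polygon with vertices (5,6), (8,6), (8,5.5), (7.636,5), (5,5).
By the shoelace formula its area is 2.91.

2.91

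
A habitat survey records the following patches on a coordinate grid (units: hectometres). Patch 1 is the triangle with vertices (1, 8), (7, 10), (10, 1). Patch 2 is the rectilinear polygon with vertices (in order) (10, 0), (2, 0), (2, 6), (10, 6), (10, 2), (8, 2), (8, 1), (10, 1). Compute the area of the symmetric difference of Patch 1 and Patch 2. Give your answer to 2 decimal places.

|Patch 1| = 30, |Patch 2| = 46, |Patch 1∩Patch 2| = 11.4286.
|Patch 1 △ Patch 2| = |Patch 1| + |Patch 2| − 2·|Patch 1∩Patch 2| = 30 + 46 − 22.8571 = 53.14.

53.14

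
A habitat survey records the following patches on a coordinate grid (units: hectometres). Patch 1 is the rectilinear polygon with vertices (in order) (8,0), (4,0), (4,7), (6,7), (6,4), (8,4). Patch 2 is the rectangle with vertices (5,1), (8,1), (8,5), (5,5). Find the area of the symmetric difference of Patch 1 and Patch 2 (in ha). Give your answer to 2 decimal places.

|Patch 1| = 22, |Patch 2| = 12, |Patch 1∩Patch 2| = 10.
|Patch 1 △ Patch 2| = |Patch 1| + |Patch 2| − 2·|Patch 1∩Patch 2| = 22 + 12 − 20 = 14.00.

14.00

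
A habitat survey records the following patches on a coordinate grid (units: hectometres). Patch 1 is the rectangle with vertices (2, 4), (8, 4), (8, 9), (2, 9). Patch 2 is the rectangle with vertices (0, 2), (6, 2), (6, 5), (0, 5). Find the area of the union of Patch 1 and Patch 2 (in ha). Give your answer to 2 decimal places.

By inclusion–exclusion:
Individual areas: |Patch 1| = 30, |Patch 2| = 18.
|Patch 1∩Patch 2|: x∈[2,6], y∈[4,5] → 4·1 = 4.
|Patch 1 ∪ Patch 2| = 48 − 4 = 44.00.

44.00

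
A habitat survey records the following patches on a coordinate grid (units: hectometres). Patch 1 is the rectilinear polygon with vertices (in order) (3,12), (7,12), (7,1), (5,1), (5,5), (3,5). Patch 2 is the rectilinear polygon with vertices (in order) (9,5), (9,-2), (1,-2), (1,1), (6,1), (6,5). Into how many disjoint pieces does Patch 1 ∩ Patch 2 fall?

1

Patch 1 ∩ Patch 2 is a single connected region.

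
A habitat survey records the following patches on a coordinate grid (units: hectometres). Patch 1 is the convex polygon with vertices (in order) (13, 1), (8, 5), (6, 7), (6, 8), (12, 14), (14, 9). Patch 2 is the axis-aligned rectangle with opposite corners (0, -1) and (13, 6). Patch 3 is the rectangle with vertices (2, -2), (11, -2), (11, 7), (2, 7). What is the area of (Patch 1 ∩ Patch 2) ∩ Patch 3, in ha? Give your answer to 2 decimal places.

The region (Patch 1 ∩ Patch 2) ∩ Patch 3 is the polygon with vertices (7,6), (11,6), (11,2.6), (8,5).
By the shoelace formula its area is 7.10.

7.10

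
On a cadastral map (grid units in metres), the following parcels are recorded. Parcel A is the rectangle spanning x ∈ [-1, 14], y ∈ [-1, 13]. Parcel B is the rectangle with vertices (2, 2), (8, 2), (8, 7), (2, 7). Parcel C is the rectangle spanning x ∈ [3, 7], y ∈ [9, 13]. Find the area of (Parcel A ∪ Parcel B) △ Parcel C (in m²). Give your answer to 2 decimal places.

194.00

|Parcel A ∪ Parcel B| = 210.
|(Parcel A ∪ Parcel B) ∩ Parcel C| = 16.
|(Parcel A ∪ Parcel B) △ Parcel C| = 210 + 16 − 32 = 194.00.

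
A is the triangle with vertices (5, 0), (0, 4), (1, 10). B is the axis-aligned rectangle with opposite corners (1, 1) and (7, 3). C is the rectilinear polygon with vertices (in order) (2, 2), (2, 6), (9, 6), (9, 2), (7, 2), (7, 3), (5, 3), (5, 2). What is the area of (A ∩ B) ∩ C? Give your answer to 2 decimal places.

1.90

The region (A ∩ B) ∩ C is the polygon with vertices (3.8,3), (4.2,2), (2.5,2), (2,2.4), (2,3).
By the shoelace formula its area is 1.90.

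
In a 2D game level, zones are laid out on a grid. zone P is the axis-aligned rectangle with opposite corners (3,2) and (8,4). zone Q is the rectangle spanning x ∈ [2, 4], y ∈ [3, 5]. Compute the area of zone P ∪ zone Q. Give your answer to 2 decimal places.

13.00

By inclusion–exclusion:
Individual areas: |zone P| = 10, |zone Q| = 4.
|zone P∩zone Q|: x∈[3,4], y∈[3,4] → 1·1 = 1.
|zone P ∪ zone Q| = 14 − 1 = 13.00.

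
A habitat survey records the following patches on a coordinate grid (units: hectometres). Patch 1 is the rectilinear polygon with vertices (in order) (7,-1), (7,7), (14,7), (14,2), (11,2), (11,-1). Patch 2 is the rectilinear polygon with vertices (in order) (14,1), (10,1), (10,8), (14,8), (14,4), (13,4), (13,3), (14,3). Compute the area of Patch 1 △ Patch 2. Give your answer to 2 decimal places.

|Patch 1| = 47, |Patch 2| = 27, |Patch 1∩Patch 2| = 20.
|Patch 1 △ Patch 2| = |Patch 1| + |Patch 2| − 2·|Patch 1∩Patch 2| = 47 + 27 − 40 = 34.00.

34.00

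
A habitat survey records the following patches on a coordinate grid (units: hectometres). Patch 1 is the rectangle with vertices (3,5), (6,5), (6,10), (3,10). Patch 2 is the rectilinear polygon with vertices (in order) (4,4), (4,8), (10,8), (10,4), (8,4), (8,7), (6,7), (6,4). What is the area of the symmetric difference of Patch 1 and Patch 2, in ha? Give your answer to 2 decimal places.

21.00

|Patch 1| = 15, |Patch 2| = 18, |Patch 1∩Patch 2| = 6.
|Patch 1 △ Patch 2| = |Patch 1| + |Patch 2| − 2·|Patch 1∩Patch 2| = 15 + 18 − 12 = 21.00.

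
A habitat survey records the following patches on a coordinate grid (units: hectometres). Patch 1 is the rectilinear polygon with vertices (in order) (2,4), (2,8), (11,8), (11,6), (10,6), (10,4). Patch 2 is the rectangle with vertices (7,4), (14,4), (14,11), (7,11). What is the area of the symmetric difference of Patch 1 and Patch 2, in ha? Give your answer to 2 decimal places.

|Patch 1| = 34, |Patch 2| = 49, |Patch 1∩Patch 2| = 14.
|Patch 1 △ Patch 2| = |Patch 1| + |Patch 2| − 2·|Patch 1∩Patch 2| = 34 + 49 − 28 = 55.00.

55.00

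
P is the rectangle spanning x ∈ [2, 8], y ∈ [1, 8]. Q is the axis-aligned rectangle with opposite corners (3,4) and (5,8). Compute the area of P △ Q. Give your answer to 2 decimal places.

|P∩Q|: x∈[3,5], y∈[4,8] → 2·4 = 8.
|P △ Q| = |P| + |Q| − 2·|P∩Q| = 42 + 8 − 16 = 34.00.

34.00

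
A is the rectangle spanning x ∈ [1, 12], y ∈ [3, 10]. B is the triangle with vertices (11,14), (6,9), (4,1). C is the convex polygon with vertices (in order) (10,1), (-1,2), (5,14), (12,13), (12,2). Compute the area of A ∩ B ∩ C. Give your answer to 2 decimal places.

The intersection is the polygon with vertices (5.077,3), (4.5,3), (6,9), (7,10), (8.846,10).
By the shoelace formula its area is 10.73.

10.73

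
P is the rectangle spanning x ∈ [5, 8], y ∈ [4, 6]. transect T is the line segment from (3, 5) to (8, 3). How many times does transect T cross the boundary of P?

The segment meets the boundary at (5.5,4), (5,4.2).

2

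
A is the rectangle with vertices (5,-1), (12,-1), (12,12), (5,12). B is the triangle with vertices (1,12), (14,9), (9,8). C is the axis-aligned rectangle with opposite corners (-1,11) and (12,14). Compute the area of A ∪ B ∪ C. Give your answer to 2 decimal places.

By inclusion–exclusion:
Individual areas: |A| = 91, |B| = 14, |C| = 39.
|A∩B| = 10.9846.
|A∩C|: x∈[5,12], y∈[11,12] → 7·1 = 7.
|B∩C| = 1.1667.
|A∩B∩C| = 0.0128.
|A ∪ B ∪ C| = 144 − 19.1513 + 0.0128 = 124.86.

124.86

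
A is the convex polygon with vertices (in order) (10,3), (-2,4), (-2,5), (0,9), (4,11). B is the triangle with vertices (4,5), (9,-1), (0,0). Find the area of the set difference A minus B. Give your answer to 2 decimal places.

52.15

|A| = 54, |A∩B| = 1.8512.
|A ∖ B| = |A| − |A∩B| = 54 − 1.8512 = 52.15.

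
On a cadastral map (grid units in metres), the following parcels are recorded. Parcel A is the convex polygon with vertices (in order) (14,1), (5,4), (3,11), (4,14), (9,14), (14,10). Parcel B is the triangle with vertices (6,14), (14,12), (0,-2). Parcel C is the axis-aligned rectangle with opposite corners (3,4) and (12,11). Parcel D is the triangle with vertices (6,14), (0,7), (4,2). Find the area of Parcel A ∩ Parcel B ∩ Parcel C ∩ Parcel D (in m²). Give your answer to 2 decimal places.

The intersection is the polygon with vertices (4.875,11), (5.5,11), (4.579,5.474), (3.811,8.162).
By the shoelace formula its area is 4.25.

4.25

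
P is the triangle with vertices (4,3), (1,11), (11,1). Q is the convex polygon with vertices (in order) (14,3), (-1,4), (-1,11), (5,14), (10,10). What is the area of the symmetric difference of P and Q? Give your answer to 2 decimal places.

|P| = 25, |Q| = 108.5, |P∩Q| = 17.4741.
|P △ Q| = |P| + |Q| − 2·|P∩Q| = 25 + 108.5 − 34.9481 = 98.55.

98.55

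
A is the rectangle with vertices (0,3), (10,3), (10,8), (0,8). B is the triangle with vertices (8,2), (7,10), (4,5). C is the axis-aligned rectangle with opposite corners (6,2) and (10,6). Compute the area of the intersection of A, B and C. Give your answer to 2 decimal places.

4.90

The intersection is the polygon with vertices (7.875,3), (6.667,3), (6,3.5), (6,6), (7.5,6).
By the shoelace formula its area is 4.90.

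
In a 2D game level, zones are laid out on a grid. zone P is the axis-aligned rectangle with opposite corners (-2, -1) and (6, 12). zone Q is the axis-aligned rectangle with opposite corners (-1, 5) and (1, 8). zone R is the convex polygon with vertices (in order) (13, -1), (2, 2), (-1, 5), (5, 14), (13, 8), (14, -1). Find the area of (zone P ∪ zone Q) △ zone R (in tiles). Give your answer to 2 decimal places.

|zone P ∪ zone Q| = 104.
|(zone P ∪ zone Q) ∩ zone R| = 51.3485.
|(zone P ∪ zone Q) △ zone R| = 104 + 133.5 − 102.697 = 134.80.

134.80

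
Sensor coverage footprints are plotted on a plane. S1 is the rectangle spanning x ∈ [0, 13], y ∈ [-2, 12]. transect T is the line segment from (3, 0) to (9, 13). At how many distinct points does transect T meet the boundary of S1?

1

The segment meets the boundary at (8.538,12).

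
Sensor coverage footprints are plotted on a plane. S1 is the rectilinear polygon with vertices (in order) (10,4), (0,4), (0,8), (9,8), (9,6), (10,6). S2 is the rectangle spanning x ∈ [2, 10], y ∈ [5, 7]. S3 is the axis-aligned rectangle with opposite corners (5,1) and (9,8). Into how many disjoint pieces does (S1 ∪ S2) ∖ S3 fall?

(S1 ∪ S2) ∖ S3 splits into 2 disjoint pieces (area 20, area 3).

2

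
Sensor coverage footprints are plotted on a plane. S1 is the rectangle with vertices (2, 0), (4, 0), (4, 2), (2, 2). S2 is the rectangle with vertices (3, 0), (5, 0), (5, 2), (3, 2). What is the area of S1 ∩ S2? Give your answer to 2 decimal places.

|S1∩S2|: x∈[3,4], y∈[0,2] → 1·2 = 2.

2.00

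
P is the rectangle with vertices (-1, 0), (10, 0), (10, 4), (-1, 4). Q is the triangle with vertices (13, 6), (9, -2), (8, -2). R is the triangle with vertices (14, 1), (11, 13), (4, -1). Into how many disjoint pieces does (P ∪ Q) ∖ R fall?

3

(P ∪ Q) ∖ R splits into 3 disjoint pieces (area 26, area 0.006, area 1.8611).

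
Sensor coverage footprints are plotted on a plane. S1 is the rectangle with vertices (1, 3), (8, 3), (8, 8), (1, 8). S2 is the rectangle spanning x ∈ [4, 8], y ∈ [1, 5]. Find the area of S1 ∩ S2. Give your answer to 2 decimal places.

|S1∩S2|: x∈[4,8], y∈[3,5] → 4·2 = 8.

8.00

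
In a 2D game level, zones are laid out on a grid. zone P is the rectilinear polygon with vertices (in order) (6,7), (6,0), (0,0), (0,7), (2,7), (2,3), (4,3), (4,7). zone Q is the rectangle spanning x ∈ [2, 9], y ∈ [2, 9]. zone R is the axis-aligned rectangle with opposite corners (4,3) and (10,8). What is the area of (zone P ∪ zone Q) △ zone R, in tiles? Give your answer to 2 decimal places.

|zone P ∪ zone Q| = 71.
|(zone P ∪ zone Q) ∩ zone R| = 25.
|(zone P ∪ zone Q) △ zone R| = 71 + 30 − 50 = 51.00.

51.00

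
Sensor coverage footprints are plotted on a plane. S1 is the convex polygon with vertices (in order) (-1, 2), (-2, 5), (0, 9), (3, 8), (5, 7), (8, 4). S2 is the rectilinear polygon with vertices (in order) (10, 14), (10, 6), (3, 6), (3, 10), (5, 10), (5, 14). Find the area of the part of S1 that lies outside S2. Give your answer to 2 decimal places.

37.00

|S1| = 40.5, |S1∩S2| = 3.5.
|S1 ∖ S2| = |S1| − |S1∩S2| = 40.5 − 3.5 = 37.00.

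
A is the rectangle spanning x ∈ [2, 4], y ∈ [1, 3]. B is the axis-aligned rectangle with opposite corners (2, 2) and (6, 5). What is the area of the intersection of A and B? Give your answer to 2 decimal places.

|A∩B|: x∈[2,4], y∈[2,3] → 2·1 = 2.

2.00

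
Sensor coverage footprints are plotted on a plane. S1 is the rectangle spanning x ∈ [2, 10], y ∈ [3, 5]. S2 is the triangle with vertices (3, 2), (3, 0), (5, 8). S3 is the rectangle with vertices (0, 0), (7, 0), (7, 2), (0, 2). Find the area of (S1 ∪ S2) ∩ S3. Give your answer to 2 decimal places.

The region (S1 ∪ S2) ∩ S3 is the polygon with vertices (3,0), (3,2), (3.5,2).
By the shoelace formula its area is 0.50.

0.50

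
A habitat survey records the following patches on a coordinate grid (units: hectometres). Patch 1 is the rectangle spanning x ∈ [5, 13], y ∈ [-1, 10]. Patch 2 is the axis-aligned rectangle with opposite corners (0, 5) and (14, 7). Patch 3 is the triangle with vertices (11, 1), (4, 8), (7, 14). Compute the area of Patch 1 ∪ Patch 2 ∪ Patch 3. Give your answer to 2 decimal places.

107.96

By inclusion–exclusion:
Individual areas: |Patch 1| = 88, |Patch 2| = 28, |Patch 3| = 31.5.
|Patch 1∩Patch 2|: x∈[5,13], y∈[5,7] → 8·2 = 16.
|Patch 1∩Patch 3| = 23.5385.
|Patch 2∩Patch 3| = 6.9231.
|Patch 1∩Patch 2∩Patch 3| = 6.9231.
|Patch 1 ∪ Patch 2 ∪ Patch 3| = 147.5 − 46.4615 + 6.9231 = 107.96.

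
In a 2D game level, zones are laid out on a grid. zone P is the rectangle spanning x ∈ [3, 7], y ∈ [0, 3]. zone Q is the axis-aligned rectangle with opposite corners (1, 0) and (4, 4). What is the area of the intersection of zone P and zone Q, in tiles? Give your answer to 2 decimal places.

|zone P∩zone Q|: x∈[3,4], y∈[0,3] → 1·3 = 3.

3.00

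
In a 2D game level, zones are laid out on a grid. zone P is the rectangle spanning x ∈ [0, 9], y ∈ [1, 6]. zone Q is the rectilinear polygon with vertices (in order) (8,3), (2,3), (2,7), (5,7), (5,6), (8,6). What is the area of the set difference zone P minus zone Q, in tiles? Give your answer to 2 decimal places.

|zone P| = 45, |zone P∩zone Q| = 18.
|zone P ∖ zone Q| = |zone P| − |zone P∩zone Q| = 45 − 18 = 27.00.

27.00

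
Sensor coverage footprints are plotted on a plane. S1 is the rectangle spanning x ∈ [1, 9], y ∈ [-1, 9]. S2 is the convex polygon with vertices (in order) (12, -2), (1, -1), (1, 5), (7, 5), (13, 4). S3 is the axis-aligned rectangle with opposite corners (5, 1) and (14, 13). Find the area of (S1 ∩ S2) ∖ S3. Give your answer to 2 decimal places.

32.00

|S1 ∩ S2| = 47.6667.
|(S1 ∩ S2) ∩ S3| = 15.6667.
|(S1 ∩ S2) ∖ S3| = 47.6667 − 15.6667 = 32.00.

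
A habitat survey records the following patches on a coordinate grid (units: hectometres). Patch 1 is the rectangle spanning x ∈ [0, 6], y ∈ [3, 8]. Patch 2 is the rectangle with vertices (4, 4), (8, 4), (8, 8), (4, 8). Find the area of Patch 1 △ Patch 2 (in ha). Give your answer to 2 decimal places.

|Patch 1∩Patch 2|: x∈[4,6], y∈[4,8] → 2·4 = 8.
|Patch 1 △ Patch 2| = |Patch 1| + |Patch 2| − 2·|Patch 1∩Patch 2| = 30 + 16 − 16 = 30.00.

30.00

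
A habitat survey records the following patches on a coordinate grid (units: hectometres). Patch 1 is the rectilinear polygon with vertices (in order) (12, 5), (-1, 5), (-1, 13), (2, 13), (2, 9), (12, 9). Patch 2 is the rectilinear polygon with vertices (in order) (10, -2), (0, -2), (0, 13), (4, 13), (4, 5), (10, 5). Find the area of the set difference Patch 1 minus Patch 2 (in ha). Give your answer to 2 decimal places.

|Patch 1| = 64, |Patch 1∩Patch 2| = 24.
|Patch 1 ∖ Patch 2| = |Patch 1| − |Patch 1∩Patch 2| = 64 − 24 = 40.00.

40.00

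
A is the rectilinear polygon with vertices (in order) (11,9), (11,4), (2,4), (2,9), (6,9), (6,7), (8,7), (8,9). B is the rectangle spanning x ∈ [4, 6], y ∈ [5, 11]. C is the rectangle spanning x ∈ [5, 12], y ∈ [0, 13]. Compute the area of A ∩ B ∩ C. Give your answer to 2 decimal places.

4.00

The intersection is the polygon with vertices (6,7), (6,5), (5,5), (5,9), (6,9).
By the shoelace formula its area is 4.00.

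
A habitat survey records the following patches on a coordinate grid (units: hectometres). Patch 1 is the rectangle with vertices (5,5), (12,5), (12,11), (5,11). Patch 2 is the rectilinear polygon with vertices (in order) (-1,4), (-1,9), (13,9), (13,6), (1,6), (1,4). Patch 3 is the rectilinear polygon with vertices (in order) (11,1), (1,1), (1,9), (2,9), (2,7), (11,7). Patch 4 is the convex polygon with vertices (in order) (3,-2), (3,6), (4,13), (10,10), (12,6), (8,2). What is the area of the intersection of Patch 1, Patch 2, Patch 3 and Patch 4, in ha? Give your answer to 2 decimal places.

The intersection is the polygon with vertices (5,7), (11,7), (11,6), (5,6).
By the shoelace formula its area is 6.00.

6.00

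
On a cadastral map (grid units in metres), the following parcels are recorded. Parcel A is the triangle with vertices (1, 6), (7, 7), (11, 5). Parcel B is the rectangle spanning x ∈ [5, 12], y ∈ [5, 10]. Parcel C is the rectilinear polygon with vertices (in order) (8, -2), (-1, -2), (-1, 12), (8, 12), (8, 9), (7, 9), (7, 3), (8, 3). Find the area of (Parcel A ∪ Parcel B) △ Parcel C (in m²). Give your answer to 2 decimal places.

|Parcel A ∪ Parcel B| = 37.1333.
|(Parcel A ∪ Parcel B) ∩ Parcel C| = 13.1333.
|(Parcel A ∪ Parcel B) △ Parcel C| = 37.1333 + 120 − 26.2667 = 130.87.

130.87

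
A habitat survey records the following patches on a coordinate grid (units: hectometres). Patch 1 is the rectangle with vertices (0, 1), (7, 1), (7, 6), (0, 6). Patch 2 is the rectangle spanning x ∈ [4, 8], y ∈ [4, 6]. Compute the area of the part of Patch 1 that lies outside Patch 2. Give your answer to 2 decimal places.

|Patch 1∩Patch 2|: x∈[4,7], y∈[4,6] → 3·2 = 6.
|Patch 1| = 35.
|Patch 1 ∖ Patch 2| = |Patch 1| − |Patch 1∩Patch 2| = 35 − 6 = 29.00.

29.00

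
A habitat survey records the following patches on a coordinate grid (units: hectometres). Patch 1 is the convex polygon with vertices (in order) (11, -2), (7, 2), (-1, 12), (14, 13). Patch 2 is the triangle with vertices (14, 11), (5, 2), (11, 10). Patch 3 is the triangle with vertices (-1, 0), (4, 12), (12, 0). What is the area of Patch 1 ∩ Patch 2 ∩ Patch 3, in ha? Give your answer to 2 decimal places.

1.52

The intersection is the polygon with vertices (8,6), (8.4,5.4), (6.111,3.111), (5.968,3.29).
By the shoelace formula its area is 1.52.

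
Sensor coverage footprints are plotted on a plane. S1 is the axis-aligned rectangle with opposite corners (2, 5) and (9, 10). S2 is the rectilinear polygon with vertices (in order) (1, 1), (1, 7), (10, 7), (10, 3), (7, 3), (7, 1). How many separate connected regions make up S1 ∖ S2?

S1 ∖ S2 is a single connected region.

1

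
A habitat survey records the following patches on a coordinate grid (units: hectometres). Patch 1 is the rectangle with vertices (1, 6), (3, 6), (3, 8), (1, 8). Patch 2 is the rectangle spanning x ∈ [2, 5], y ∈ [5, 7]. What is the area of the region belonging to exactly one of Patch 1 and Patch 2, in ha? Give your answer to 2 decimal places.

8.00

|Patch 1∩Patch 2|: x∈[2,3], y∈[6,7] → 1·1 = 1.
|Patch 1 △ Patch 2| = |Patch 1| + |Patch 2| − 2·|Patch 1∩Patch 2| = 4 + 6 − 2 = 8.00.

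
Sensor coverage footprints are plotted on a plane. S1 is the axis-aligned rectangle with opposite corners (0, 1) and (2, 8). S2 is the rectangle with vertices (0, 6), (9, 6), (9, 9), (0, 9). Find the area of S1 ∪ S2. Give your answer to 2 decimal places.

37.00

By inclusion–exclusion:
Individual areas: |S1| = 14, |S2| = 27.
|S1∩S2|: x∈[0,2], y∈[6,8] → 2·2 = 4.
|S1 ∪ S2| = 41 − 4 = 37.00.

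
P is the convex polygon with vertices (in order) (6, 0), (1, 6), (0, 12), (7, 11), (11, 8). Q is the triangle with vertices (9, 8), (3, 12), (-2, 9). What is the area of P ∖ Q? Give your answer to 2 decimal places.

57.79

|P| = 74.5, |P∩Q| = 16.708.
|P ∖ Q| = |P| − |P∩Q| = 74.5 − 16.708 = 57.79.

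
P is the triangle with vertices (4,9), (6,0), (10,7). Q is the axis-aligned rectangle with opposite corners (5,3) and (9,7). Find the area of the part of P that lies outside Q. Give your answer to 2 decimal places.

10.70

|P| = 25, |P∩Q| = 14.3036.
|P ∖ Q| = |P| − |P∩Q| = 25 − 14.3036 = 10.70.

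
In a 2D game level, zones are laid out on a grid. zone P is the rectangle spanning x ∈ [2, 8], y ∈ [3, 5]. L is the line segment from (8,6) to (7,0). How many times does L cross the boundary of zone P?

2

The segment meets the boundary at (7.5,3), (7.833,5).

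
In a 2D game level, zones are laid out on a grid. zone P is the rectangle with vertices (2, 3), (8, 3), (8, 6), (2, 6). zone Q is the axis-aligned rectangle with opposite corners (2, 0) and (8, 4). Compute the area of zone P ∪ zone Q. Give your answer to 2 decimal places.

By inclusion–exclusion:
Individual areas: |zone P| = 18, |zone Q| = 24.
|zone P∩zone Q|: x∈[2,8], y∈[3,4] → 6·1 = 6.
|zone P ∪ zone Q| = 42 − 6 = 36.00.

36.00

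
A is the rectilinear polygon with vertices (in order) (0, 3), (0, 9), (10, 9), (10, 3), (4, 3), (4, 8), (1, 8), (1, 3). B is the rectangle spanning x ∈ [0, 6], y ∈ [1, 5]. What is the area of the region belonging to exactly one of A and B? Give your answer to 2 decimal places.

|A| = 45, |B| = 24, |A∩B| = 6.
|A △ B| = |A| + |B| − 2·|A∩B| = 45 + 24 − 12 = 57.00.

57.00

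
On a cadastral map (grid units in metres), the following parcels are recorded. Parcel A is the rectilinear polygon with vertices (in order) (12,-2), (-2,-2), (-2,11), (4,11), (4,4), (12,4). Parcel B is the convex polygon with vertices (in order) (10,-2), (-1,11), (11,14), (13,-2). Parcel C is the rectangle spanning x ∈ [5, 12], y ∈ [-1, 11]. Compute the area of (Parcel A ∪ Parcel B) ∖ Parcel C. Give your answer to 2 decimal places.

|Parcel A ∪ Parcel B| = 202.4965.
|(Parcel A ∪ Parcel B) ∩ Parcel C| = 82.4375.
|(Parcel A ∪ Parcel B) ∖ Parcel C| = 202.4965 − 82.4375 = 120.06.

120.06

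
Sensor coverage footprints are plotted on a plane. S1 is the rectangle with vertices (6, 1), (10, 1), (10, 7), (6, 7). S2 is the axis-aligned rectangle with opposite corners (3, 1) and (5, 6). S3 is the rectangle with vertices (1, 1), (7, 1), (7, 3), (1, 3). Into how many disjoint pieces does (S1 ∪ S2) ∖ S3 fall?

2

(S1 ∪ S2) ∖ S3 splits into 2 disjoint pieces (area 22, area 6).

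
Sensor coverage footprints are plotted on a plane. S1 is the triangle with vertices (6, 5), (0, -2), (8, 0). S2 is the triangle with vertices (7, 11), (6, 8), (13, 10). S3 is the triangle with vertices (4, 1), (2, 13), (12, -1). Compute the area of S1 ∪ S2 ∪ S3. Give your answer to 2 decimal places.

By inclusion–exclusion:
Individual areas: |S1| = 22, |S2| = 9.5, |S3| = 46.
|S1∩S2| = 0.
|S1∩S3| = 10.8605.
|S2∩S3| = 0.
|S1∩S2∩S3| = 0.
|S1 ∪ S2 ∪ S3| = 77.5 − 10.8605 + 0 = 66.64.

66.64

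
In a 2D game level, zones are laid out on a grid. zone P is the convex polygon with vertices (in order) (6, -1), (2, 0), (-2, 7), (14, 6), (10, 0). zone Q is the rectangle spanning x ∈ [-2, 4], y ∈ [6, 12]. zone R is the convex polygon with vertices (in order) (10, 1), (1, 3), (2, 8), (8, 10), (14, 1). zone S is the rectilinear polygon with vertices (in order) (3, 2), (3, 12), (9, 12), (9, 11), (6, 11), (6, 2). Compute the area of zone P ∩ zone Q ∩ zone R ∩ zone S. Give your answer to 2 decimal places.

The intersection is the polygon with vertices (4,6), (3,6), (3,6.688), (4,6.625).
By the shoelace formula its area is 0.66.

0.66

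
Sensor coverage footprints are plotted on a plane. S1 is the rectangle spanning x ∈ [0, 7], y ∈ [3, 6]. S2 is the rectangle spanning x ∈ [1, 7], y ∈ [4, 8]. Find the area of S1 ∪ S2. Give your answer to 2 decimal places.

33.00

By inclusion–exclusion:
Individual areas: |S1| = 21, |S2| = 24.
|S1∩S2|: x∈[1,7], y∈[4,6] → 6·2 = 12.
|S1 ∪ S2| = 45 − 12 = 33.00.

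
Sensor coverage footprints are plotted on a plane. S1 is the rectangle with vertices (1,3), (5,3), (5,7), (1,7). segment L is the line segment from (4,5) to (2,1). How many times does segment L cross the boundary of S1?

The segment meets the boundary at (3,3).

1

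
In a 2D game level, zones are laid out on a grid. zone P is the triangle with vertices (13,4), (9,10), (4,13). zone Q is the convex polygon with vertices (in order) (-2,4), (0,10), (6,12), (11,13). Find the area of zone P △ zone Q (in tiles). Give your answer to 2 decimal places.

|zone P| = 9, |zone Q| = 32, |zone P∩zone Q| = 1.7013.
|zone P △ zone Q| = |zone P| + |zone Q| − 2·|zone P∩zone Q| = 9 + 32 − 3.4026 = 37.60.

37.60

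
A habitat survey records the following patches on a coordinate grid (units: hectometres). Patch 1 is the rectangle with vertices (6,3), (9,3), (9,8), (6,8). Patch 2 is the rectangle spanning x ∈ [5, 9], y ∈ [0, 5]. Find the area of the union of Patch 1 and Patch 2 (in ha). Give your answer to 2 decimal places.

29.00

By inclusion–exclusion:
Individual areas: |Patch 1| = 15, |Patch 2| = 20.
|Patch 1∩Patch 2|: x∈[6,9], y∈[3,5] → 3·2 = 6.
|Patch 1 ∪ Patch 2| = 35 − 6 = 29.00.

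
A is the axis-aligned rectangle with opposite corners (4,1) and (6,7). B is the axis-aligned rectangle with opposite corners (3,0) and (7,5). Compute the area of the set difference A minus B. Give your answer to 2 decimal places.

4.00

|A∩B|: x∈[4,6], y∈[1,5] → 2·4 = 8.
|A| = 12.
|A ∖ B| = |A| − |A∩B| = 12 − 8 = 4.00.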